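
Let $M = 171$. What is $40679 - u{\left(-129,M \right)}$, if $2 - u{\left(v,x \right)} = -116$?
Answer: $40561$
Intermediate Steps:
$u{\left(v,x \right)} = 118$ ($u{\left(v,x \right)} = 2 - -116 = 2 + 116 = 118$)
$40679 - u{\left(-129,M \right)} = 40679 - 118 = 40561$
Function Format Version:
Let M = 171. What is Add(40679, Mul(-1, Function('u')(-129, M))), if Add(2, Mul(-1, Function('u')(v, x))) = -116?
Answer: 40561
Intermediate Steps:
Function('u')(v, x) = 118 (Function('u')(v, x) = Add(2, Mul(-1, -116)) = Add(2, 116) = 118)
Add(40679, Mul(-1, Function('u')(-129, M))) = Add(40679, Mul(-1, 118)) = Add(40679, -118) = 40561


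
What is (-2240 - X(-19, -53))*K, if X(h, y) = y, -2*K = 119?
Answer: 260253/2 ≈ 1.3013e+5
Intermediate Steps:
K = -119/2 (K = -½*119 = -119/2 ≈ -59.500)
(-2240 - X(-19, -53))*K = (-2240 - 1*(-53))*(-119/2) = (-2240 + 53)*(-119/2) = -2187*(-119/2) = 260253/2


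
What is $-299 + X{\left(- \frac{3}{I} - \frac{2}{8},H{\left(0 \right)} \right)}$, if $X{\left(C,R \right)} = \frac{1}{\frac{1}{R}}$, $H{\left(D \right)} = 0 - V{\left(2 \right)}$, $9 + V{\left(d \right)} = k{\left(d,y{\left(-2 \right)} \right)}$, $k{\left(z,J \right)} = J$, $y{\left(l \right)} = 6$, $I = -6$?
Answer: $-296$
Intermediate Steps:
$V{\left(d \right)} = -3$ ($V{\left(d \right)} = -9 + 6 = -3$)
$H{\left(D \right)} = 3$ ($H{\left(D \right)} = 0 - -3 = 0 + 3 = 3$)
$X{\left(C,R \right)} = R$
$-299 + X{\left(- \frac{3}{I} - \frac{2}{8},H{\left(0 \right)} \right)} = -299 + 3 = -296$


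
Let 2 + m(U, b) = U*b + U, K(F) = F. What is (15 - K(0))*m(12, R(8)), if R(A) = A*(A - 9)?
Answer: -1290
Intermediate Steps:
R(A) = A*(-9 + A)
m(U, b) = -2 + U + U*b (m(U, b) = -2 + (U*b + U) = -2 + (U + U*b) = -2 + U + U*b)
(15 - K(0))*m(12, R(8)) = (15 - 1*0)*(-2 + 12 + 12*(8*(-9 + 8))) = (15 + 0)*(-2 + 12 + 12*(8*(-1))) = 15*(-2 + 12 + 12*(-8)) = 15*(-2 + 12 - 96) = 15*(-86) = -1290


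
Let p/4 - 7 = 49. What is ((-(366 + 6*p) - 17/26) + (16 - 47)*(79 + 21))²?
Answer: 15644255929/676 ≈ 2.3142e+7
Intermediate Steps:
p = 224 (p = 28 + 4*49 = 28 + 196 = 224)
((-(366 + 6*p) - 17/26) + (16 - 47)*(79 + 21))² = ((-6/(1/(224 + 61)) - 17/26) + (16 - 47)*(79 + 21))² = ((-6/(1/285) - 17*1/26) - 31*100)² = ((-6/1/285 - 17/26) - 3100)² = ((-6*285 - 17/26) - 3100)² = ((-1710 - 17/26) - 3100)² = (-44477/26 - 3100)² = (-125077/26)² = 15644255929/676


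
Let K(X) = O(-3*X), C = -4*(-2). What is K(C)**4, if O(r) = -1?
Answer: 1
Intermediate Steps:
C = 8
K(X) = -1
K(C)**4 = (-1)**4 = 1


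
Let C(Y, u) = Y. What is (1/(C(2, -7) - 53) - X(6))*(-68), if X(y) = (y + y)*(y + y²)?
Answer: 102820/3 ≈ 34273.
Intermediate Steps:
X(y) = 2*y*(y + y²) (X(y) = (2*y)*(y + y²) = 2*y*(y + y²))
(1/(C(2, -7) - 53) - X(6))*(-68) = (1/(2 - 53) - 2*6²*(1 + 6))*(-68) = (1/(-51) - 2*36*7)*(-68) = (-1/51 - 1*504)*(-68) = (-1/51 - 504)*(-68) = -25705/51*(-68) = 102820/3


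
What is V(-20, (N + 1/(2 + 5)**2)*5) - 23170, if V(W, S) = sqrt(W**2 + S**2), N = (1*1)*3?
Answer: -23170 + 20*sqrt(3770)/49 ≈ -23145.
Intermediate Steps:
N = 3 (N = 1*3 = 3)
V(W, S) = sqrt(S**2 + W**2)
V(-20, (N + 1/(2 + 5)**2)*5) - 23170 = sqrt(((3 + 1/(2 + 5)**2)*5)**2 + (-20)**2) - 23170 = sqrt(((3 + 1/7**2)*5)**2 + 400) - 23170 = sqrt(((3 + 1/49)*5)**2 + 400) - 23170 = sqrt(((148/49)*5)**2 + 400) - 23170 = sqrt((740/49)**2 + 400) - 23170 = sqrt(547600/2401 + 400) - 23170 = sqrt(1508000/2401) - 23170 = 20*sqrt(3770)/49 - 23170 = -23170 + 20*sqrt(3770)/49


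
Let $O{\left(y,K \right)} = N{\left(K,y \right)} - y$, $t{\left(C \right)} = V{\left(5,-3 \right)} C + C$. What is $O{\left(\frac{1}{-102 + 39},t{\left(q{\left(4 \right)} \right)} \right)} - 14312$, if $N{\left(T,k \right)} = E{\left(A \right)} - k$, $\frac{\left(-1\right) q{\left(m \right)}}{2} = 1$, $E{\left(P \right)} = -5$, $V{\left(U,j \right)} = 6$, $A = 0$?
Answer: $- \frac{901969}{63} \approx -14317.0$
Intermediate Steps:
$q{\left(m \right)} = -2$ ($q{\left(m \right)} = \left(-2\right) 1 = -2$)
$t{\left(C \right)} = 7 C$ ($t{\left(C \right)} = 6 C + C = 7 C$)
$N{\left(T,k \right)} = -5 - k$
$O{\left(y,K \right)} = -5 - 2 y$ ($O{\left(y,K \right)} = \left(-5 - y\right) - y = -5 - 2 y$)
$O{\left(\frac{1}{-102 + 39},t{\left(q{\left(4 \right)} \right)} \right)} - 14312 = \left(-5 - \frac{2}{-102 + 39}\right) - 14312 = \left(-5 - \frac{2}{-63}\right) - 14312 = \left(-5 - - \frac{2}{63}\right) - 14312 = \left(-5 + \frac{2}{63}\right) - 14312 = - \frac{313}{63} - 14312 = - \frac{901969}{63}$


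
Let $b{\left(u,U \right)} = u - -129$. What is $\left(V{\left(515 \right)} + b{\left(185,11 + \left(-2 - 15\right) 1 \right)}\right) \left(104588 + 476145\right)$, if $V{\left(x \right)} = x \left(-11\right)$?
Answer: $-3107502283$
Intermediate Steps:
$b{\left(u,U \right)} = 129 + u$ ($b{\left(u,U \right)} = u + 129 = 129 + u$)
$V{\left(x \right)} = - 11 x$
$\left(V{\left(515 \right)} + b{\left(185,11 + \left(-2 - 15\right) 1 \right)}\right) \left(104588 + 476145\right) = \left(\left(-11\right) 515 + \left(129 + 185\right)\right) \left(104588 + 476145\right) = \left(-5665 + 314\right) 580733 = \left(-5351\right) 580733 = -3107502283$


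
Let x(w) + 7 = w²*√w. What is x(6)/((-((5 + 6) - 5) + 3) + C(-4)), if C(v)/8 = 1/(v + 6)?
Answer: -7 + 36*√6 ≈ 81.182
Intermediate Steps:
C(v) = 8/(6 + v) (C(v) = 8/(v + 6) = 8/(6 + v))
x(w) = -7 + w^(5/2) (x(w) = -7 + w²*√w = -7 + w^(5/2))
x(6)/((-((5 + 6) - 5) + 3) + C(-4)) = (-7 + 6^(5/2))/((-((5 + 6) - 5) + 3) + 8/(6 - 4)) = (-7 + 36*√6)/((-(11 - 5) + 3) + 8/2) = (-7 + 36*√6)/((-1*6 + 3) + 8*(½)) = (-7 + 36*√6)/((-6 + 3) + 4) = (-7 + 36*√6)/(-3 + 4) = (-7 + 36*√6)/1 = 1*(-7 + 36*√6) = -7 + 36*√6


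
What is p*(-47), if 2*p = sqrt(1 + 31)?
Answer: -94*sqrt(2) ≈ -132.94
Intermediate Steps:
p = 2*sqrt(2) (p = sqrt(1 + 31)/2 = sqrt(32)/2 = (4*sqrt(2))/2 = 2*sqrt(2) ≈ 2.8284)
p*(-47) = (2*sqrt(2))*(-47) = -94*sqrt(2)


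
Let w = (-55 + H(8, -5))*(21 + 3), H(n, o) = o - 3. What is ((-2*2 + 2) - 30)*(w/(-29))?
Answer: -48384/29 ≈ -1668.4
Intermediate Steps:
H(n, o) = -3 + o
w = -1512 (w = (-55 + (-3 - 5))*(21 + 3) = (-55 - 8)*24 = -63*24 = -1512)
((-2*2 + 2) - 30)*(w/(-29)) = ((-2*2 + 2) - 30)*(-1512/(-29)) = ((-4 + 2) - 30)*(-1512*(-1/29)) = (-2 - 30)*(1512/29) = -32*1512/29 = -48384/29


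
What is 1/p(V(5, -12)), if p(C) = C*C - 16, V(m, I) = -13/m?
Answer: -25/231 ≈ -0.10823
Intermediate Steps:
p(C) = -16 + C**2 (p(C) = C**2 - 16 = -16 + C**2)
1/p(V(5, -12)) = 1/(-16 + (-13/5)**2) = 1/(-16 + 169/25) = 1/(-231/25) = -25/231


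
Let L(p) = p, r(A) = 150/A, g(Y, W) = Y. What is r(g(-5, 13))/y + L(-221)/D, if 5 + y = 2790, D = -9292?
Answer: 67345/5175644 ≈ 0.013012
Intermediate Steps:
y = 2785 (y = -5 + 2790 = 2785)
r(g(-5, 13))/y + L(-221)/D = (150/(-5))/2785 - 221/(-9292) = (150*(-⅕))*(1/2785) - 221*(-1/9292) = -30*1/2785 + 221/9292 = -6/557 + 221/9292 = 67345/5175644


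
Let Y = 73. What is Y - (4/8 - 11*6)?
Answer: 277/2 ≈ 138.50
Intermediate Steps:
Y - (4/8 - 11*6) = 73 - (4/8 - 11*6) = 73 - (4*(1/8) - 66) = 73 - (1/2 - 66) = 73 - 1*(-131/2) = 73 + 131/2 = 277/2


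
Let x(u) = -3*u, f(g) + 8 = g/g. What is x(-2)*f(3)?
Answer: -42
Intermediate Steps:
f(g) = -7 (f(g) = -8 + g/g = -8 + 1 = -7)
x(-2)*f(3) = -3*(-2)*(-7) = 6*(-7) = -42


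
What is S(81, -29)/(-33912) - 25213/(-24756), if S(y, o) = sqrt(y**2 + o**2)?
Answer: 25213/24756 - sqrt(7402)/33912 ≈ 1.0159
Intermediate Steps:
S(y, o) = sqrt(o**2 + y**2)
S(81, -29)/(-33912) - 25213/(-24756) = sqrt((-29)**2 + 81**2)/(-33912) - 25213/(-24756) = sqrt(841 + 6561)*(-1/33912) - 25213*(-1/24756) = sqrt(7402)*(-1/33912) + 25213/24756 = -sqrt(7402)/33912 + 25213/24756 = 25213/24756 - sqrt(7402)/33912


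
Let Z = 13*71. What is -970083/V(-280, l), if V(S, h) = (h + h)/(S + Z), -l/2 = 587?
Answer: 623763369/2348 ≈ 2.6566e+5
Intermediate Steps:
l = -1174 (l = -2*587 = -1174)
Z = 923
V(S, h) = 2*h/(923 + S) (V(S, h) = (h + h)/(S + 923) = (2*h)/(923 + S) = 2*h/(923 + S))
-970083/V(-280, l) = -970083/(2*(-1174)/(923 - 280)) = -970083/(2*(-1174)/643) = -970083/(2*(-1174)*(1/643)) = -970083/(-2348/643) = -970083*(-643/2348) = 623763369/2348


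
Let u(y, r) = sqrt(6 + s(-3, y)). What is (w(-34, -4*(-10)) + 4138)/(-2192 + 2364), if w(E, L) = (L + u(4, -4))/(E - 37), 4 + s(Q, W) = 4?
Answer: 146879/6106 - sqrt(6)/12212 ≈ 24.055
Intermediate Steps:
s(Q, W) = 0 (s(Q, W) = -4 + 4 = 0)
u(y, r) = sqrt(6) (u(y, r) = sqrt(6 + 0) = sqrt(6))
w(E, L) = (L + sqrt(6))/(-37 + E) (w(E, L) = (L + sqrt(6))/(E - 37) = (L + sqrt(6))/(-37 + E))
(w(-34, -4*(-10)) + 4138)/(-2192 + 2364) = ((-4*(-10) + sqrt(6))/(-37 - 34) + 4138)/(-2192 + 2364) = ((40 + sqrt(6))/(-71) + 4138)/172 = (-(40 + sqrt(6))/71 + 4138)*(1/172) = ((-40/71 - sqrt(6)/71) + 4138)*(1/172) = (293758/71 - sqrt(6)/71)*(1/172) = 146879/6106 - sqrt(6)/12212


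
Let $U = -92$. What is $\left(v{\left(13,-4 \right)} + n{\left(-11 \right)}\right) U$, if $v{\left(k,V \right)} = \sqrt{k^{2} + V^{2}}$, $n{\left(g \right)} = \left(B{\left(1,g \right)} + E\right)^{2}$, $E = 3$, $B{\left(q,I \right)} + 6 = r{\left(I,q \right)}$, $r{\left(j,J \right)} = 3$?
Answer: $- 92 \sqrt{185} \approx -1251.3$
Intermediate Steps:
$B{\left(q,I \right)} = -3$ ($B{\left(q,I \right)} = -6 + 3 = -3$)
$n{\left(g \right)} = 0$ ($n{\left(g \right)} = \left(-3 + 3\right)^{2} = 0^{2} = 0$)
$v{\left(k,V \right)} = \sqrt{V^{2} + k^{2}}$
$\left(v{\left(13,-4 \right)} + n{\left(-11 \right)}\right) U = \left(\sqrt{\left(-4\right)^{2} + 13^{2}} + 0\right) \left(-92\right) = \left(\sqrt{16 + 169} + 0\right) \left(-92\right) = \left(\sqrt{185} + 0\right) \left(-92\right) = \sqrt{185} \left(-92\right) = - 92 \sqrt{185}$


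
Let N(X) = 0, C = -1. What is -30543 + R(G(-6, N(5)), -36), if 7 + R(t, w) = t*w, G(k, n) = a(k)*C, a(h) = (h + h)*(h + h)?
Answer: -25366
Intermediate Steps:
a(h) = 4*h**2 (a(h) = (2*h)*(2*h) = 4*h**2)
G(k, n) = -4*k**2 (G(k, n) = (4*k**2)*(-1) = -4*k**2)
R(t, w) = -7 + t*w
-30543 + R(G(-6, N(5)), -36) = -30543 + (-7 - 4*(-6)**2*(-36)) = -30543 + (-7 - 4*36*(-36)) = -30543 + (-7 - 144*(-36)) = -30543 + (-7 + 5184) = -30543 + 5177 = -25366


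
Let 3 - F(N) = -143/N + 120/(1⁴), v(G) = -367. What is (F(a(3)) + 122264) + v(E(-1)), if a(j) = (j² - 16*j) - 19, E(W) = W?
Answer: 7063097/58 ≈ 1.2178e+5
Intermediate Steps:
a(j) = -19 + j² - 16*j
F(N) = -117 + 143/N (F(N) = 3 - (-143/N + 120/(1⁴)) = 3 - (-143/N + 120/1) = 3 - (-143/N + 120*1) = 3 - (-143/N + 120) = 3 - (120 - 143/N) = 3 + (-120 + 143/N) = -117 + 143/N)
(F(a(3)) + 122264) + v(E(-1)) = ((-117 + 143/(-19 + 3² - 16*3)) + 122264) - 367 = ((-117 + 143/(-19 + 9 - 48)) + 122264) - 367 = ((-117 + 143/(-58)) + 122264) - 367 = ((-117 + 143*(-1/58)) + 122264) - 367 = ((-117 - 143/58) + 122264) - 367 = (-6929/58 + 122264) - 367 = 7084383/58 - 367 = 7063097/58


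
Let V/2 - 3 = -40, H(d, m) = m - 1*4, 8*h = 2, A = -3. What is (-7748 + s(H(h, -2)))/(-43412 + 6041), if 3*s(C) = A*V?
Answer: 2558/12457 ≈ 0.20535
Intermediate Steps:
h = 1/4 (h = (1/8)*2 = 1/4 ≈ 0.25000)
H(d, m) = -4 + m (H(d, m) = m - 4 = -4 + m)
V = -74 (V = 6 + 2*(-40) = 6 - 80 = -74)
s(C) = 74 (s(C) = (-3*(-74))/3 = (1/3)*222 = 74)
(-7748 + s(H(h, -2)))/(-43412 + 6041) = (-7748 + 74)/(-43412 + 6041) = -7674/(-37371) = -7674*(-1/37371) = 2558/12457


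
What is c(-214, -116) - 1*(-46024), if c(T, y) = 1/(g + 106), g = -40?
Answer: 3037585/66 ≈ 46024.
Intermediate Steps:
c(T, y) = 1/66 (c(T, y) = 1/(-40 + 106) = 1/66)
c(-214, -116) - 1*(-46024) = 1/66 - 1*(-46024) = 1/66 + 46024 = 3037585/66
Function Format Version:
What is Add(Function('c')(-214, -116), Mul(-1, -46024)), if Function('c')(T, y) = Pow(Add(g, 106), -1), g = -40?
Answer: Rational(3037585, 66) ≈ 46024.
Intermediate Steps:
Function('c')(T, y) = Rational(1, 66) (Function('c')(T, y) = Pow(Add(-40, 106), -1) = Pow(66, -1) = Rational(1, 66))
Add(Function('c')(-214, -116), Mul(-1, -46024)) = Add(Rational(1, 66), Mul(-1, -46024)) = Add(Rational(1, 66), 46024) = Rational(3037585, 66)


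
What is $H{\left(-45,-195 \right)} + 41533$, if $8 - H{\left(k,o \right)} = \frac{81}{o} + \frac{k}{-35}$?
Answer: $\frac{18900759}{455} \approx 41540.0$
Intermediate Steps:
$H{\left(k,o \right)} = 8 - \frac{81}{o} + \frac{k}{35}$ ($H{\left(k,o \right)} = 8 - \left(\frac{81}{o} + \frac{k}{-35}\right) = 8 - \left(\frac{81}{o} + k \left(- \frac{1}{35}\right)\right) = 8 - \left(\frac{81}{o} - \frac{k}{35}\right) = 8 + \left(- \frac{81}{o} + \frac{k}{35}\right) = 8 - \frac{81}{o} + \frac{k}{35}$)
$H{\left(-45,-195 \right)} + 41533 = \left(8 - \frac{81}{-195} + \frac{1}{35} \left(-45\right)\right) + 41533 = \left(8 - - \frac{27}{65} - \frac{9}{7}\right) + 41533 = \left(8 + \frac{27}{65} - \frac{9}{7}\right) + 41533 = \frac{3244}{455} + 41533 = \frac{18900759}{455}$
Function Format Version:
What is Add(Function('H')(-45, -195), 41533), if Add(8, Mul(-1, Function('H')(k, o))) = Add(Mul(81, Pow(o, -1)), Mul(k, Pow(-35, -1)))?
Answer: Rational(18900759, 455) ≈ 41540.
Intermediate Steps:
Function('H')(k, o) = Add(8, Mul(-81, Pow(o, -1)), Mul(Rational(1, 35), k)) (Function('H')(k, o) = Add(8, Mul(-1, Add(Mul(81, Pow(o, -1)), Mul(k, Pow(-35, -1))))) = Add(8, Mul(-1, Add(Mul(81, Pow(o, -1)), Mul(k, Rational(-1, 35))))) = Add(8, Mul(-1, Add(Mul(81, Pow(o, -1)), Mul(Rational(-1, 35), k)))) = Add(8, Add(Mul(-81, Pow(o, -1)), Mul(Rational(1, 35), k))) = Add(8, Mul(-81, Pow(o, -1)), Mul(Rational(1, 35), k)))
Add(Function('H')(-45, -195), 41533) = Add(Add(8, Mul(-81, Pow(-195, -1)), Mul(Rational(1, 35), -45)), 41533) = Add(Add(8, Mul(-81, Rational(-1, 195)), Rational(-9, 7)), 41533) = Add(Add(8, Rational(27, 65), Rational(-9, 7)), 41533) = Add(Rational(3244, 455), 41533) = Rational(18900759, 455)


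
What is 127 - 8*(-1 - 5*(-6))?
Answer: -105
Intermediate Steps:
127 - 8*(-1 - 5*(-6)) = 127 - 8*(-1 + 30) = 127 - 8*29 = 127 - 232 = -105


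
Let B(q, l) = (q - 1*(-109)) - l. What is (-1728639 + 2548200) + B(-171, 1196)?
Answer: 818303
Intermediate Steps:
B(q, l) = 109 + q - l (B(q, l) = (q + 109) - l = (109 + q) - l = 109 + q - l)
(-1728639 + 2548200) + B(-171, 1196) = (-1728639 + 2548200) + (109 - 171 - 1*1196) = 819561 + (109 - 171 - 1196) = 819561 - 1258 = 818303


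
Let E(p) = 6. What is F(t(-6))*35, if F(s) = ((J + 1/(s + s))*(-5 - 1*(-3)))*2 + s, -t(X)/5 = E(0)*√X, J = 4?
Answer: -560 - 18907*I*√6/18 ≈ -560.0 - 2572.9*I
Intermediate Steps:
t(X) = -30*√X
F(s) = -16 + s - 2/s (F(s) = ((4 + 1/(s + s))*(-5 - 1*(-3)))*2 + s = ((4 + 1/(2*s))*(-5 + 3))*2 + s = ((4 + 1/(2*s))*(-2))*2 + s = (-8 - 1/s)*2 + s = (-16 - 2/s) + s = -16 + s - 2/s)
F(t(-6))*35 = (-16 - 30*I*√6 - 2*I*√6/180)*35 = (-16 - 30*I*√6 - I*√6/90)*35 = (-16 - 2701*I*√6/90)*35 = -560 - 18907*I*√6/18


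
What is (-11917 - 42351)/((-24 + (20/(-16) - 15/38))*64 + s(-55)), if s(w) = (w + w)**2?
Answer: -257773/49679 ≈ -5.1888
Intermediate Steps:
s(w) = 4*w**2 (s(w) = (2*w)**2 = 4*w**2)
(-11917 - 42351)/((-24 + (20/(-16) - 15/38))*64 + s(-55)) = (-11917 - 42351)/((-24 + (20/(-16) - 15/38))*64 + 4*(-55)**2) = -54268/((-24 + (20*(-1/16) - 15*1/38))*64 + 4*3025) = -54268/((-24 + (-5/4 - 15/38))*64 + 12100) = -54268/((-24 - 125/76)*64 + 12100) = -54268/(-1949/76*64 + 12100) = -54268/(-31184/19 + 12100) = -54268/198716/19 = -54268*19/198716 = -257773/49679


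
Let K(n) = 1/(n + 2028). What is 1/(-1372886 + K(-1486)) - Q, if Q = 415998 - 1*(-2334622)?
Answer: -2046747924861362/744104211 ≈ -2.7506e+6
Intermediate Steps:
Q = 2750620 (Q = 415998 + 2334622 = 2750620)
K(n) = 1/(2028 + n)
1/(-1372886 + K(-1486)) - Q = 1/(-1372886 + 1/(2028 - 1486)) - 1*2750620 = 1/(-1372886 + 1/542) - 2750620 = 1/(-744104211/542) - 2750620 = -542/744104211 - 2750620 = -2046747924861362/744104211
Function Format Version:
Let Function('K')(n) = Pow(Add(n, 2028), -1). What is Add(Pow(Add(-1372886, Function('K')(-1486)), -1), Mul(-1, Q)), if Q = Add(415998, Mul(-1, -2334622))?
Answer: Rational(-2046747924861362, 744104211) ≈ -2.7506e+6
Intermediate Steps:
Q = 2750620 (Q = Add(415998, 2334622) = 2750620)
Function('K')(n) = Pow(Add(2028, n), -1)
Add(Pow(Add(-1372886, Function('K')(-1486)), -1), Mul(-1, Q)) = Add(Pow(Add(-1372886, Pow(Add(2028, -1486), -1)), -1), Mul(-1, 2750620)) = Add(Pow(Add(-1372886, Pow(542, -1)), -1), -2750620) = Add(Pow(Add(-1372886, Rational(1, 542)), -1), -2750620) = Add(Pow(Rational(-744104211, 542), -1), -2750620) = Add(Rational(-542, 744104211), -2750620) = Rational(-2046747924861362, 744104211)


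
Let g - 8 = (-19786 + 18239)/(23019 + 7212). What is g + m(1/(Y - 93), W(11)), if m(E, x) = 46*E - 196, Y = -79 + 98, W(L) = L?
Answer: -211039388/1118547 ≈ -188.67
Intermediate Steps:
Y = 19
g = 240301/30231 (g = 8 + (-19786 + 18239)/(23019 + 7212) = 8 - 1547/30231 = 240301/30231 ≈ 7.9488)
m(E, x) = -196 + 46*E
g + m(1/(Y - 93), W(11)) = 240301/30231 + (-196 + 46/(19 - 93)) = 240301/30231 + (-196 + 46/(-74)) = 240301/30231 + (-196 + 46*(-1/74)) = 240301/30231 + (-196 - 23/37) = 240301/30231 - 7275/37 = -211039388/1118547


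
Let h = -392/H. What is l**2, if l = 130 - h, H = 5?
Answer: 1085764/25 ≈ 43431.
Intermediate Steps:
h = -392/5 ≈ -78.400
l = 1042/5 (l = 130 - 1*(-392/5) = 130 + 392/5 = 1042/5 ≈ 208.40)
l**2 = (1042/5)**2 = 1085764/25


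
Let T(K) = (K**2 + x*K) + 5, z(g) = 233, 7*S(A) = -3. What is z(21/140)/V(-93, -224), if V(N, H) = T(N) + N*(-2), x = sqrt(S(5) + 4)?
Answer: 2883608/109360595 + 21669*sqrt(7)/109360595 ≈ 0.026892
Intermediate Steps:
S(A) = -3/7 (S(A) = (1/7)*(-3) = -3/7)
x = 5*sqrt(7)/7 (x = sqrt(-3/7 + 4) = sqrt(25/7) = 5*sqrt(7)/7 ≈ 1.8898)
T(K) = 5 + K**2 + 5*K*sqrt(7)/7 (T(K) = (K**2 + (5*sqrt(7)/7)*K) + 5 = (K**2 + 5*K*sqrt(7)/7) + 5 = 5 + K**2 + 5*K*sqrt(7)/7)
V(N, H) = 5 + N**2 - 2*N + 5*N*sqrt(7)/7 (V(N, H) = (5 + N**2 + 5*N*sqrt(7)/7) + N*(-2) = (5 + N**2 + 5*N*sqrt(7)/7) - 2*N = 5 + N**2 - 2*N + 5*N*sqrt(7)/7)
z(21/140)/V(-93, -224) = 233/(5 + (-93)**2 - 2*(-93) + (5/7)*(-93)*sqrt(7)) = 233/(5 + 8649 + 186 - 465*sqrt(7)/7) = 233/(8840 - 465*sqrt(7)/7)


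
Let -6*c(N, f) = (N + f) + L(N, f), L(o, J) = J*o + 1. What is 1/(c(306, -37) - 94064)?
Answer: -1/92222 ≈ -1.0843e-5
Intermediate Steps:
L(o, J) = 1 + J*o
c(N, f) = -1/6 - N/6 - f/6 - N*f/6 (c(N, f) = -((N + f) + (1 + f*N))/6 = -((N + f) + (1 + N*f))/6 = -(1 + N + f + N*f)/6 = -1/6 - N/6 - f/6 - N*f/6)
1/(c(306, -37) - 94064) = 1/((-1/6 - 1/6*306 - 1/6*(-37) - 1/6*306*(-37)) - 94064) = 1/((-1/6 - 51 + 37/6 + 1887) - 94064) = 1/(1842 - 94064) = 1/(-92222) = -1/92222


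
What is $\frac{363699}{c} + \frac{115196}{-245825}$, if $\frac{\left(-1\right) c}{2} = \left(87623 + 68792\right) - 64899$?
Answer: $- \frac{110490860947}{44993841400} \approx -2.4557$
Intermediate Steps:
$c = -183032$ ($c = - 2 \left(\left(87623 + 68792\right) - 64899\right) = - 2 \left(156415 - 64899\right) = \left(-2\right) 91516 = -183032$)
$\frac{363699}{c} + \frac{115196}{-245825} = \frac{363699}{-183032} + \frac{115196}{-245825} = 363699 \left(- \frac{1}{183032}\right) + 115196 \left(- \frac{1}{245825}\right) = - \frac{363699}{183032} - \frac{115196}{245825} = - \frac{110490860947}{44993841400}$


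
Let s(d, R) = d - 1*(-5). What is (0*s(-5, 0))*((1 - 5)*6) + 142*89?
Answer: 12638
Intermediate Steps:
s(d, R) = 5 + d (s(d, R) = d + 5 = 5 + d)
(0*s(-5, 0))*((1 - 5)*6) + 142*89 = (0*(5 - 5))*((1 - 5)*6) + 142*89 = (0*0)*(-4*6) + 12638 = 0*(-24) + 12638 = 0 + 12638 = 12638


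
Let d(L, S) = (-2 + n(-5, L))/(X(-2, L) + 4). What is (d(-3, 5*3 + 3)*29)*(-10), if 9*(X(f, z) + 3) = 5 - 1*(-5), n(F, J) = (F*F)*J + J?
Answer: 208800/19 ≈ 10989.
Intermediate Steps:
n(F, J) = J + J*F² (n(F, J) = F²*J + J = J*F² + J = J + J*F²)
X(f, z) = -17/9 (X(f, z) = -3 + (5 - 1*(-5))/9 = -3 + (5 + 5)/9 = -3 + (⅑)*10 = -3 + 10/9 = -17/9)
d(L, S) = -18/19 + 234*L/19 (d(L, S) = (-2 + L*(1 + (-5)²))/(-17/9 + 4) = (-2 + L*(1 + 25))/(19/9) = (-2 + L*26)*(9/19) = (-2 + 26*L)*(9/19) = -18/19 + 234*L/19)
(d(-3, 5*3 + 3)*29)*(-10) = ((-18/19 + (234/19)*(-3))*29)*(-10) = ((-18/19 - 702/19)*29)*(-10) = -720/19*29*(-10) = -20880/19*(-10) = 208800/19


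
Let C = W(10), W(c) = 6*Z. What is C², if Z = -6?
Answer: 1296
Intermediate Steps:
W(c) = -36 (W(c) = 6*(-6) = -36)
C = -36
C² = (-36)² = 1296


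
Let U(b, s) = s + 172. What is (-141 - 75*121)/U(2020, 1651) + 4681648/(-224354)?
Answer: -5301145384/204498671 ≈ -25.923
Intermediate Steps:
U(b, s) = 172 + s
(-141 - 75*121)/U(2020, 1651) + 4681648/(-224354) = (-141 - 75*121)/(172 + 1651) + 4681648/(-224354) = (-141 - 9075)/1823 + 4681648*(-1/224354) = -9216*1/1823 - 2340824/112177 = -9216/1823 - 2340824/112177 = -5301145384/204498671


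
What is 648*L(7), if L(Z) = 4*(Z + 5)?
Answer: 31104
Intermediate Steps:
L(Z) = 20 + 4*Z (L(Z) = 4*(5 + Z) = 20 + 4*Z)
648*L(7) = 648*(20 + 4*7) = 648*(20 + 28) = 648*48 = 31104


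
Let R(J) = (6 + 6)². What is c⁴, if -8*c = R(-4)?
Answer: 104976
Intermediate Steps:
R(J) = 144 (R(J) = 12² = 144)
c = -18 (c = -⅛*144 = -18)
c⁴ = (-18)⁴ = 104976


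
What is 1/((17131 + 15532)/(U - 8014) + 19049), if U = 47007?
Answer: 38993/742810320 ≈ 5.2494e-5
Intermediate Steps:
1/((17131 + 15532)/(U - 8014) + 19049) = 1/((17131 + 15532)/(47007 - 8014) + 19049) = 1/(32663/38993 + 19049) = 1/(742810320/38993) = 38993/742810320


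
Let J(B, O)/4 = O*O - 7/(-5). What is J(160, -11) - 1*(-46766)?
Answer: 236278/5 ≈ 47256.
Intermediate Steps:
J(B, O) = 28/5 + 4*O**2 (J(B, O) = 4*(O*O - 7/(-5)) = 4*(O**2 - 7*(-1/5)) = 4*(O**2 + 7/5) = 4*(7/5 + O**2) = 28/5 + 4*O**2)
J(160, -11) - 1*(-46766) = (28/5 + 4*(-11)**2) - 1*(-46766) = (28/5 + 4*121) + 46766 = (28/5 + 484) + 46766 = 2448/5 + 46766 = 236278/5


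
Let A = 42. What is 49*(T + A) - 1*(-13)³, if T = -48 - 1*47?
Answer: -400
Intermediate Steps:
T = -95 (T = -48 - 47 = -95)
49*(T + A) - 1*(-13)³ = 49*(-95 + 42) - 1*(-13)³ = 49*(-53) - 1*(-2197) = -2597 + 2197 = -400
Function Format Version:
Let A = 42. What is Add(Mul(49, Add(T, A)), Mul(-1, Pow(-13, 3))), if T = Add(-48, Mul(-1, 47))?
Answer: -400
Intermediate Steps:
T = -95 (T = Add(-48, -47) = -95)
Add(Mul(49, Add(T, A)), Mul(-1, Pow(-13, 3))) = Add(Mul(49, Add(-95, 42)), Mul(-1, Pow(-13, 3))) = Add(Mul(49, -53), Mul(-1, -2197)) = Add(-2597, 2197) = -400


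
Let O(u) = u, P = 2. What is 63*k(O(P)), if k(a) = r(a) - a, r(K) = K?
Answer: 0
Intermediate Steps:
k(a) = 0 (k(a) = a - a = 0)
63*k(O(P)) = 63*0 = 0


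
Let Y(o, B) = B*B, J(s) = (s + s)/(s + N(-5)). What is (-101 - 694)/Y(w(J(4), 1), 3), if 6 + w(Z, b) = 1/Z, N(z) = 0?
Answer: -265/3 ≈ -88.333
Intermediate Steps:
J(s) = 2 (J(s) = (s + s)/(s + 0) = (2*s)/s = 2)
w(Z, b) = -6 + 1/Z
Y(o, B) = B²
(-101 - 694)/Y(w(J(4), 1), 3) = (-101 - 694)/(3²) = -795/9 = (⅑)*(-795) = -265/3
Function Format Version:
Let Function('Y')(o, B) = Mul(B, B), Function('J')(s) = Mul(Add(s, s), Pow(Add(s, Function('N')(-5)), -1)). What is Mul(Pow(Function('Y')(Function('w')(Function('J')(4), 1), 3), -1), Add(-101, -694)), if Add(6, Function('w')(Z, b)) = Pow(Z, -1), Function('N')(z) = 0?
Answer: Rational(-265, 3) ≈ -88.333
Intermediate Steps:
Function('J')(s) = 2 (Function('J')(s) = Mul(Add(s, s), Pow(Add(s, 0), -1)) = Mul(Mul(2, s), Pow(s, -1)) = 2)
Function('w')(Z, b) = Add(-6, Pow(Z, -1))
Function('Y')(o, B) = Pow(B, 2)
Mul(Pow(Function('Y')(Function('w')(Function('J')(4), 1), 3), -1), Add(-101, -694)) = Mul(Pow(Pow(3, 2), -1), Add(-101, -694)) = Mul(Pow(9, -1), -795) = Mul(Rational(1, 9), -795) = Rational(-265, 3)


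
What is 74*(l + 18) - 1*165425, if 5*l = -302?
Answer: -842813/5 ≈ -1.6856e+5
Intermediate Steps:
l = -302/5 (l = (⅕)*(-302) = -302/5 ≈ -60.400)
74*(l + 18) - 1*165425 = 74*(-302/5 + 18) - 1*165425 = 74*(-212/5) - 165425 = -15688/5 - 165425 = -842813/5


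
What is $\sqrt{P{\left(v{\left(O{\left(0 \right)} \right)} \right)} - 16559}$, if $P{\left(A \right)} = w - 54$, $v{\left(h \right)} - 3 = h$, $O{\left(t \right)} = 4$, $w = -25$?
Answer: $i \sqrt{16638} \approx 128.99 i$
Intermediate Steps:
$v{\left(h \right)} = 3 + h$
$P{\left(A \right)} = -79$ ($P{\left(A \right)} = -25 - 54 = -79$)
$\sqrt{P{\left(v{\left(O{\left(0 \right)} \right)} \right)} - 16559} = \sqrt{-79 - 16559} = \sqrt{-16638} = i \sqrt{16638}$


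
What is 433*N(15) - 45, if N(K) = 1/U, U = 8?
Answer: 73/8 ≈ 9.1250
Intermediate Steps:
N(K) = ⅛ (N(K) = 1/8 = ⅛)
433*N(15) - 45 = 433*(⅛) - 45 = 433/8 - 45 = 73/8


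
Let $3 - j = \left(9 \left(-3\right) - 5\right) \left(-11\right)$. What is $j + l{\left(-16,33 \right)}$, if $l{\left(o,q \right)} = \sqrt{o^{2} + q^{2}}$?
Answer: $-349 + \sqrt{1345} \approx -312.33$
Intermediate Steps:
$j = -349$ ($j = 3 - \left(9 \left(-3\right) - 5\right) \left(-11\right) = 3 - \left(-27 - 5\right) \left(-11\right) = 3 - \left(-32\right) \left(-11\right) = 3 - 352 = -349$)
$j + l{\left(-16,33 \right)} = -349 + \sqrt{\left(-16\right)^{2} + 33^{2}} = -349 + \sqrt{256 + 1089} = -349 + \sqrt{1345}$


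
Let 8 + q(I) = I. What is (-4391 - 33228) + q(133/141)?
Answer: -5305274/141 ≈ -37626.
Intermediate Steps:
q(I) = -8 + I
(-4391 - 33228) + q(133/141) = (-4391 - 33228) + (-8 + 133/141) = -37619 + (-8 + 133*(1/141)) = -37619 + (-8 + 133/141) = -37619 - 995/141 = -5305274/141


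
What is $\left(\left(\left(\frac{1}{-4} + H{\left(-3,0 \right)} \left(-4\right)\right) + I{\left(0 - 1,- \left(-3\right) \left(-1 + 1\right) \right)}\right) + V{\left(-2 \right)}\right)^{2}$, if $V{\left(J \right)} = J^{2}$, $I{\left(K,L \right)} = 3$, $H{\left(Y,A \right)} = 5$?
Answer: $\frac{2809}{16} \approx 175.56$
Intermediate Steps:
$\left(\left(\left(\frac{1}{-4} + H{\left(-3,0 \right)} \left(-4\right)\right) + I{\left(0 - 1,- \left(-3\right) \left(-1 + 1\right) \right)}\right) + V{\left(-2 \right)}\right)^{2} = \left(\left(\left(\frac{1}{-4} + 5 \left(-4\right)\right) + 3\right) + \left(-2\right)^{2}\right)^{2} = \left(\left(\left(- \frac{1}{4} - 20\right) + 3\right) + 4\right)^{2} = \left(\left(- \frac{81}{4} + 3\right) + 4\right)^{2} = \left(- \frac{69}{4} + 4\right)^{2} = \left(- \frac{53}{4}\right)^{2} = \frac{2809}{16}$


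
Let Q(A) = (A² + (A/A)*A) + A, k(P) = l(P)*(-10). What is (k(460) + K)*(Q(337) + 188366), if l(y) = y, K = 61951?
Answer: 17354928759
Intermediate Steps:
k(P) = -10*P (k(P) = P*(-10) = -10*P)
Q(A) = A² + 2*A (Q(A) = (A² + 1*A) + A = (A² + A) + A = (A + A²) + A = A² + 2*A)
(k(460) + K)*(Q(337) + 188366) = (-10*460 + 61951)*(337*(2 + 337) + 188366) = (-4600 + 61951)*(337*339 + 188366) = 57351*(114243 + 188366) = 57351*302609 = 17354928759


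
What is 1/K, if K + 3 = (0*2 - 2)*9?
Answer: -1/21 ≈ -0.047619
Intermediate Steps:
K = -21 (K = -3 + (0*2 - 2)*9 = -3 + (0 - 2)*9 = -3 - 2*9 = -3 - 18 = -21)
1/K = 1/(-21) = -1/21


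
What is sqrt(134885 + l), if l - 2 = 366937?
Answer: 8*sqrt(7841) ≈ 708.40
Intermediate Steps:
l = 366939 (l = 2 + 366937 = 366939)
sqrt(134885 + l) = sqrt(134885 + 366939) = sqrt(501824) = 8*sqrt(7841)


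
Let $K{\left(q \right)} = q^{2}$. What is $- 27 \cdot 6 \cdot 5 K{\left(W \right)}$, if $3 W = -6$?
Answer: $-3240$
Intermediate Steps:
$W = -2$ ($W = \frac{1}{3} \left(-6\right) = -2$)
$- 27 \cdot 6 \cdot 5 K{\left(W \right)} = - 27 \cdot 6 \cdot 5 \left(-2\right)^{2} = \left(-27\right) 30 \cdot 4 = \left(-810\right) 4 = -3240$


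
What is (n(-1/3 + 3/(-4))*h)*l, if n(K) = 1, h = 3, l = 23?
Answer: 69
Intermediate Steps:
(n(-1/3 + 3/(-4))*h)*l = (1*3)*23 = 3*23 = 69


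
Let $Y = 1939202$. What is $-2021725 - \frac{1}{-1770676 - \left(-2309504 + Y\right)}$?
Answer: $- \frac{2831171125149}{1400374} \approx -2.0217 \cdot 10^{6}$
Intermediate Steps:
$-2021725 - \frac{1}{-1770676 - \left(-2309504 + Y\right)} = -2021725 - \frac{1}{-1770676 + \left(2309504 - 1939202\right)} = -2021725 - \frac{1}{-1770676 + 370302} = -2021725 - \frac{1}{-1400374} = -2021725 - - \frac{1}{1400374} = -2021725 + \frac{1}{1400374} = - \frac{2831171125149}{1400374}$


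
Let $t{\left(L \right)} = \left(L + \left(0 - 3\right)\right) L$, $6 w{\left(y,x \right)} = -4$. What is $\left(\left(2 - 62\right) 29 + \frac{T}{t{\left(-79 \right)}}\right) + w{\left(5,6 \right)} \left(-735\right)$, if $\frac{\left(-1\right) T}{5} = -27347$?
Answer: $- \frac{194165}{158} \approx -1228.9$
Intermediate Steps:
$w{\left(y,x \right)} = - \frac{2}{3}$ ($w{\left(y,x \right)} = \frac{1}{6} \left(-4\right) = - \frac{2}{3}$)
$T = 136735$ ($T = \left(-5\right) \left(-27347\right) = 136735$)
$t{\left(L \right)} = L \left(-3 + L\right)$ ($t{\left(L \right)} = \left(L - 3\right) L = \left(-3 + L\right) L = L \left(-3 + L\right)$)
$\left(\left(2 - 62\right) 29 + \frac{T}{t{\left(-79 \right)}}\right) + w{\left(5,6 \right)} \left(-735\right) = \left(\left(2 - 62\right) 29 + \frac{136735}{\left(-79\right) \left(-3 - 79\right)}\right) - -490 = \left(\left(-60\right) 29 + \frac{136735}{\left(-79\right) \left(-82\right)}\right) + 490 = \left(-1740 + \frac{136735}{6478}\right) + 490 = \left(-1740 + 136735 \cdot \frac{1}{6478}\right) + 490 = \left(-1740 + \frac{3335}{158}\right) + 490 = - \frac{271585}{158} + 490 = - \frac{194165}{158}$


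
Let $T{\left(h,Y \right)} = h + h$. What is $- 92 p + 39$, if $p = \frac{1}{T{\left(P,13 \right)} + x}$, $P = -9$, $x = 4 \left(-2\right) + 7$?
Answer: $\frac{833}{19} \approx 43.842$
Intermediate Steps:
$x = -1$ ($x = -8 + 7 = -1$)
$T{\left(h,Y \right)} = 2 h$
$p = - \frac{1}{19}$ ($p = \frac{1}{2 \left(-9\right) - 1} = \frac{1}{-18 - 1} = \frac{1}{-19} = - \frac{1}{19} \approx -0.052632$)
$- 92 p + 39 = \left(-92\right) \left(- \frac{1}{19}\right) + 39 = \frac{92}{19} + 39 = \frac{833}{19}$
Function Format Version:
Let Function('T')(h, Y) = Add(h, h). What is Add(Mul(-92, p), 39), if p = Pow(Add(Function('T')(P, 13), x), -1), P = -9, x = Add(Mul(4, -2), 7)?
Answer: Rational(833, 19) ≈ 43.842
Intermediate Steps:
x = -1 (x = Add(-8, 7) = -1)
Function('T')(h, Y) = Mul(2, h)
p = Rational(-1, 19) (p = Pow(Add(Mul(2, -9), -1), -1) = Pow(Add(-18, -1), -1) = Pow(-19, -1) = Rational(-1, 19) ≈ -0.052632)
Add(Mul(-92, p), 39) = Add(Mul(-92, Rational(-1, 19)), 39) = Add(Rational(92, 19), 39) = Rational(833, 19)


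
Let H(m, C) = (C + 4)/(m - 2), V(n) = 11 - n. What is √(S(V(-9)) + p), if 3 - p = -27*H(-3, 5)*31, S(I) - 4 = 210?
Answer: 4*I*√2015/5 ≈ 35.911*I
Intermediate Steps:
S(I) = 214 (S(I) = 4 + 210 = 214)
H(m, C) = (4 + C)/(-2 + m)
p = -7518/5 (p = 3 - (-27*(4 + 5)/(-2 - 3))*31 = 3 - (-27*9/(-5))*31 = 3 - (-(-27)*9/5)*31 = 3 - (-27*(-9/5))*31 = 3 - 243*31/5 = 3 - 1*7533/5 = 3 - 7533/5 = -7518/5 ≈ -1503.6)
√(S(V(-9)) + p) = √(214 - 7518/5) = √(-6448/5) = 4*I*√2015/5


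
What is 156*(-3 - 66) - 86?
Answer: -10850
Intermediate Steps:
156*(-3 - 66) - 86 = 156*(-69) - 86 = -10764 - 86 = -10850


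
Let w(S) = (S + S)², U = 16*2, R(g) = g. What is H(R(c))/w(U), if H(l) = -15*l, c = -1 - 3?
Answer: 15/1024 ≈ 0.014648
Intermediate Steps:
c = -4
U = 32
w(S) = 4*S² (w(S) = (2*S)² = 4*S²)
H(R(c))/w(U) = (-15*(-4))/((4*32²)) = 60/((4*1024)) = 60/4096 = 60*(1/4096) = 15/1024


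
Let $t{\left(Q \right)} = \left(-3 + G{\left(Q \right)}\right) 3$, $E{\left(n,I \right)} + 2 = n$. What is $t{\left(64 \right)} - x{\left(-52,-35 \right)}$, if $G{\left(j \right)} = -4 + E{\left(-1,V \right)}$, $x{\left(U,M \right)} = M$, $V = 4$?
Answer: $5$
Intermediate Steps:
$E{\left(n,I \right)} = -2 + n$
$G{\left(j \right)} = -7$ ($G{\left(j \right)} = -4 - 3 = -7$)
$t{\left(Q \right)} = -30$ ($t{\left(Q \right)} = \left(-3 - 7\right) 3 = \left(-10\right) 3 = -30$)
$t{\left(64 \right)} - x{\left(-52,-35 \right)} = -30 - -35 = -30 + 35 = 5$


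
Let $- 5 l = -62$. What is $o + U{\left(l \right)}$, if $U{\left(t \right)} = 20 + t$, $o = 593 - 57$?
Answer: $\frac{2842}{5} \approx 568.4$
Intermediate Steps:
$o = 536$
$l = \frac{62}{5}$ ($l = \left(- \frac{1}{5}\right) \left(-62\right) = \frac{62}{5} \approx 12.4$)
$o + U{\left(l \right)} = 536 + \left(20 + \frac{62}{5}\right) = 536 + \frac{162}{5} = \frac{2842}{5}$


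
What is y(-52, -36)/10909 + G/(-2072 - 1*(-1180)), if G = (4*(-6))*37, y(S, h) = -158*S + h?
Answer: 4245938/2432707 ≈ 1.7454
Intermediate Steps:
y(S, h) = h - 158*S
G = -888 (G = -24*37 = -888)
y(-52, -36)/10909 + G/(-2072 - 1*(-1180)) = (-36 - 158*(-52))/10909 - 888/(-2072 - 1*(-1180)) = (-36 + 8216)*(1/10909) - 888/(-2072 + 1180) = 8180*(1/10909) - 888/(-892) = 8180/10909 - 888*(-1/892) = 8180/10909 + 222/223 = 4245938/2432707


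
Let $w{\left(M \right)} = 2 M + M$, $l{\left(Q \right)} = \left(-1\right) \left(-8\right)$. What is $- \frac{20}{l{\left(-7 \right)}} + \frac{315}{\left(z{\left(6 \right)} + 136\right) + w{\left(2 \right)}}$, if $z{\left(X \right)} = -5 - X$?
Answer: $- \frac{25}{262} \approx -0.09542$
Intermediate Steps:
$l{\left(Q \right)} = 8$
$w{\left(M \right)} = 3 M$
$- \frac{20}{l{\left(-7 \right)}} + \frac{315}{\left(z{\left(6 \right)} + 136\right) + w{\left(2 \right)}} = - \frac{20}{8} + \frac{315}{\left(\left(-5 - 6\right) + 136\right) + 3 \cdot 2} = \left(-20\right) \frac{1}{8} + \frac{315}{\left(\left(-5 - 6\right) + 136\right) + 6} = - \frac{5}{2} + \frac{315}{\left(-11 + 136\right) + 6} = - \frac{5}{2} + \frac{315}{125 + 6} = - \frac{5}{2} + \frac{315}{131} = - \frac{25}{262}$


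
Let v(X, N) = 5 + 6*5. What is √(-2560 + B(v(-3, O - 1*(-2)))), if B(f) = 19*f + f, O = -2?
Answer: 2*I*√465 ≈ 43.128*I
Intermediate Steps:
v(X, N) = 35 (v(X, N) = 5 + 30 = 35)
B(f) = 20*f
√(-2560 + B(v(-3, O - 1*(-2)))) = √(-2560 + 20*35) = √(-2560 + 700) = √(-1860) = 2*I*√465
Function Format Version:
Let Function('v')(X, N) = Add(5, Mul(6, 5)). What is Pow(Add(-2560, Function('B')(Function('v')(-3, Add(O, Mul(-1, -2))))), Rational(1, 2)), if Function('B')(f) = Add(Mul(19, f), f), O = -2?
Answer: Mul(2, I, Pow(465, Rational(1, 2))) ≈ Mul(43.128, I)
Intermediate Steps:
Function('v')(X, N) = 35 (Function('v')(X, N) = Add(5, 30) = 35)
Function('B')(f) = Mul(20, f)
Pow(Add(-2560, Function('B')(Function('v')(-3, Add(O, Mul(-1, -2))))), Rational(1, 2)) = Pow(Add(-2560, Mul(20, 35)), Rational(1, 2)) = Pow(Add(-2560, 700), Rational(1, 2)) = Pow(-1860, Rational(1, 2)) = Mul(2, I, Pow(465, Rational(1, 2)))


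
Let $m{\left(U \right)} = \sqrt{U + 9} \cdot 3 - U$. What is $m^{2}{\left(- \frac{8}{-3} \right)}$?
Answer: $\frac{1009}{9} - \frac{16 \sqrt{105}}{3} \approx 57.461$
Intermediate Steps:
$m{\left(U \right)} = - U + 3 \sqrt{9 + U}$ ($m{\left(U \right)} = \sqrt{9 + U} 3 - U = 3 \sqrt{9 + U} - U = - U + 3 \sqrt{9 + U}$)
$m^{2}{\left(- \frac{8}{-3} \right)} = \left(- \frac{-8}{-3} + 3 \sqrt{9 - \frac{8}{-3}}\right)^{2} = \left(- \frac{\left(-8\right) \left(-1\right)}{3} + 3 \sqrt{9 - - \frac{8}{3}}\right)^{2} = \left(\left(-1\right) \frac{8}{3} + 3 \sqrt{9 + \frac{8}{3}}\right)^{2} = \left(- \frac{8}{3} + 3 \sqrt{\frac{35}{3}}\right)^{2} = \left(- \frac{8}{3} + 3 \frac{\sqrt{105}}{3}\right)^{2} = \left(- \frac{8}{3} + \sqrt{105}\right)^{2}$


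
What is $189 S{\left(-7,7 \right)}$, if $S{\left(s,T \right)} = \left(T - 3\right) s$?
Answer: $-5292$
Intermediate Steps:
$S{\left(s,T \right)} = s \left(-3 + T\right)$ ($S{\left(s,T \right)} = \left(-3 + T\right) s = s \left(-3 + T\right)$)
$189 S{\left(-7,7 \right)} = 189 \left(- 7 \left(-3 + 7\right)\right) = 189 \left(\left(-7\right) 4\right) = 189 \left(-28\right) = -5292$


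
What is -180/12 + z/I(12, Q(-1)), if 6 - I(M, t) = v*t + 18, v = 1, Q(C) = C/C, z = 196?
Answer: -391/13 ≈ -30.077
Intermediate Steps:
Q(C) = 1
I(M, t) = -12 - t (I(M, t) = 6 - (1*t + 18) = 6 - (t + 18) = 6 - (18 + t) = 6 + (-18 - t) = -12 - t)
-180/12 + z/I(12, Q(-1)) = -180/12 + 196/(-12 - 1*1) = -180*1/12 + 196/(-12 - 1) = -15 + 196/(-13) = -15 + 196*(-1/13) = -15 - 196/13 = -391/13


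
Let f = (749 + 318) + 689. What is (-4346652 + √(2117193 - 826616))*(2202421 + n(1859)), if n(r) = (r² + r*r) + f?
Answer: -39623814486228 + 9115939*√1290577 ≈ -3.9613e+13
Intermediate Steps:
f = 1756 (f = 1067 + 689 = 1756)
n(r) = 1756 + 2*r² (n(r) = (r² + r*r) + 1756 = (r² + r²) + 1756 = 2*r² + 1756 = 1756 + 2*r²)
(-4346652 + √(2117193 - 826616))*(2202421 + n(1859)) = (-4346652 + √(2117193 - 826616))*(2202421 + (1756 + 2*1859²)) = (-4346652 + √1290577)*(2202421 + (1756 + 2*3455881)) = (-4346652 + √1290577)*(2202421 + (1756 + 6911762)) = (-4346652 + √1290577)*(2202421 + 6913518) = (-4346652 + √1290577)*9115939 = -39623814486228 + 9115939*√1290577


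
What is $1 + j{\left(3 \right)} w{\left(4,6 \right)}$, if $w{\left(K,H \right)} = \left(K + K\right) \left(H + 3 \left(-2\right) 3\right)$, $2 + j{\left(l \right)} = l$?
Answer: $-95$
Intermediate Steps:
$j{\left(l \right)} = -2 + l$
$w{\left(K,H \right)} = 2 K \left(-18 + H\right)$ ($w{\left(K,H \right)} = 2 K \left(H - 18\right) = 2 K \left(-18 + H\right)$)
$1 + j{\left(3 \right)} w{\left(4,6 \right)} = 1 + \left(-2 + 3\right) 2 \cdot 4 \left(-18 + 6\right) = 1 + 1 \cdot 2 \cdot 4 \left(-12\right) = 1 + 1 \left(-96\right) = 1 - 96 = -95$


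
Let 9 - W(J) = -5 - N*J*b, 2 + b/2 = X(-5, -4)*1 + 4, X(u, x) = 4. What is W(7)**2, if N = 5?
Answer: 188356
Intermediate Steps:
b = 12 (b = -4 + 2*(4*1 + 4) = -4 + 2*(4 + 4) = -4 + 2*8 = -4 + 16 = 12)
W(J) = 14 + 60*J (W(J) = 9 - (-5 - 5*J*12) = 9 - (-5 - 60*J) = 9 + (5 + 60*J) = 14 + 60*J)
W(7)**2 = (14 + 60*7)**2 = (14 + 420)**2 = 434**2 = 188356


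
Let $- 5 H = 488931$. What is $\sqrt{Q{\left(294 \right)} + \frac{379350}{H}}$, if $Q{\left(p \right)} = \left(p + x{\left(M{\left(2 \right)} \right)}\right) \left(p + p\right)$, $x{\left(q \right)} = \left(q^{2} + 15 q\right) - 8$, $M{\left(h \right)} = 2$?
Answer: $\frac{\sqrt{4997709273648390}}{162977} \approx 433.77$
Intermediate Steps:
$H = - \frac{488931}{5}$ ($H = \left(- \frac{1}{5}\right) 488931 = - \frac{488931}{5} \approx -97786.0$)
$x{\left(q \right)} = -8 + q^{2} + 15 q$
$Q{\left(p \right)} = 2 p \left(26 + p\right)$ ($Q{\left(p \right)} = \left(p + \left(-8 + 2^{2} + 15 \cdot 2\right)\right) \left(p + p\right) = \left(p + \left(-8 + 4 + 30\right)\right) 2 p = \left(p + 26\right) 2 p = \left(26 + p\right) 2 p = 2 p \left(26 + p\right)$)
$\sqrt{Q{\left(294 \right)} + \frac{379350}{H}} = \sqrt{2 \cdot 294 \left(26 + 294\right) + \frac{379350}{- \frac{488931}{5}}} = \sqrt{2 \cdot 294 \cdot 320 + 379350 \left(- \frac{5}{488931}\right)} = \sqrt{188160 - \frac{632250}{162977}} = \sqrt{\frac{30665120070}{162977}} = \frac{\sqrt{4997709273648390}}{162977}$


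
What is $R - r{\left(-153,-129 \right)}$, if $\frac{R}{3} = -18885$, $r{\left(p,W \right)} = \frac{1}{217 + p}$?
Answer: $- \frac{3625921}{64} \approx -56655.0$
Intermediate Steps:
$R = -56655$ ($R = 3 \left(-18885\right) = -56655$)
$R - r{\left(-153,-129 \right)} = -56655 - \frac{1}{217 - 153} = -56655 - \frac{1}{64} = - \frac{3625921}{64}$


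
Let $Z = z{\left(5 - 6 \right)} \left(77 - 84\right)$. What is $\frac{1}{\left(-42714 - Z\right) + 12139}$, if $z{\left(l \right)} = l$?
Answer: $- \frac{1}{30582} \approx -3.2699 \cdot 10^{-5}$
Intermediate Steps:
$Z = 7$ ($Z = \left(5 - 6\right) \left(77 - 84\right) = \left(5 - 6\right) \left(-7\right) = \left(-1\right) \left(-7\right) = 7$)
$\frac{1}{\left(-42714 - Z\right) + 12139} = \frac{1}{\left(-42714 - 7\right) + 12139} = \frac{1}{-42721 + 12139} = \frac{1}{-30582} = - \frac{1}{30582}$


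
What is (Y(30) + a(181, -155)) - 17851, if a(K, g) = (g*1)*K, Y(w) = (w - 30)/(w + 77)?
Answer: -45906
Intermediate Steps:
Y(w) = (-30 + w)/(77 + w)
a(K, g) = K*g (a(K, g) = g*K = K*g)
(Y(30) + a(181, -155)) - 17851 = ((-30 + 30)/(77 + 30) + 181*(-155)) - 17851 = (0/107 - 28055) - 17851 = ((1/107)*0 - 28055) - 17851 = (0 - 28055) - 17851 = -28055 - 17851 = -45906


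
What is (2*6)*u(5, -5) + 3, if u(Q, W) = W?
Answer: -57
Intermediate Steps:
(2*6)*u(5, -5) + 3 = (2*6)*(-5) + 3 = 12*(-5) + 3 = -60 + 3 = -57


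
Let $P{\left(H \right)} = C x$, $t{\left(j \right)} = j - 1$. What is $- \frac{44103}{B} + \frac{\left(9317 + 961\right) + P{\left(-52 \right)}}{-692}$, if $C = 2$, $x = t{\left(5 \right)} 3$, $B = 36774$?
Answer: $- \frac{17056876}{1060317} \approx -16.087$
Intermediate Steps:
$t{\left(j \right)} = -1 + j$
$x = 12$ ($x = \left(-1 + 5\right) 3 = 4 \cdot 3 = 12$)
$P{\left(H \right)} = 24$ ($P{\left(H \right)} = 2 \cdot 12 = 24$)
$- \frac{44103}{B} + \frac{\left(9317 + 961\right) + P{\left(-52 \right)}}{-692} = - \frac{44103}{36774} + \frac{\left(9317 + 961\right) + 24}{-692} = \left(-44103\right) \frac{1}{36774} + \left(10278 + 24\right) \left(- \frac{1}{692}\right) = - \frac{14701}{12258} + 10302 \left(- \frac{1}{692}\right) = - \frac{14701}{12258} - \frac{5151}{346} = - \frac{17056876}{1060317}$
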